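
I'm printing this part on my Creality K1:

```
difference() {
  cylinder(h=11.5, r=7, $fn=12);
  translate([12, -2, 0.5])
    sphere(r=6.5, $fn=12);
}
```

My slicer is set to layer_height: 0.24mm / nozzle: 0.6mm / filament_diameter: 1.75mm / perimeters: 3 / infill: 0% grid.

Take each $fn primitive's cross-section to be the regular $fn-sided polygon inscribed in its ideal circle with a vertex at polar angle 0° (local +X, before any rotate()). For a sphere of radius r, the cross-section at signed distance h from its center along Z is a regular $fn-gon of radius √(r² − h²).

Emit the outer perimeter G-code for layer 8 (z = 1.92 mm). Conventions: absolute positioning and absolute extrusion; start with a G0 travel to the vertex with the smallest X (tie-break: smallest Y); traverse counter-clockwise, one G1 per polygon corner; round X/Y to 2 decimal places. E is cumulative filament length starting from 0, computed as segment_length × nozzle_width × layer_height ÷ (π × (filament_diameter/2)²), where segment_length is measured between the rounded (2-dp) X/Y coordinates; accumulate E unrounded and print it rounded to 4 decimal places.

G0 X-7.00 Y0.00 Z1.92
G1 X-6.06 Y-3.50 E0.2170
G1 X-3.50 Y-6.06 E0.4337
G1 X0.00 Y-7.00 E0.6507
G1 X3.50 Y-6.06 E0.8676
G1 X6.06 Y-3.50 E1.0844
G1 X5.66 Y-2.00 E1.1773
G1 X6.51 Y1.17 E1.3738
G1 X6.65 Y1.31 E1.3857
G1 X6.06 Y3.50 E1.5215
G1 X3.50 Y6.06 E1.7382
G1 X0.00 Y7.00 E1.9552
G1 X-3.50 Y6.06 E2.1721
G1 X-6.06 Y3.50 E2.3889
G1 X-7.00 Y0.00 E2.6058

At z = 1.92 mm: the r=7 cylinder contributes a regular 12-gon of circumradius 7; the r=6.5 sphere at (12, -2) slices to a regular 12-gon of circumradius 6.343 (√(r²−h²) with h=1.42 from center); Subtracting the remaining from the first: starting from the r=7 cylinder, the r=6.5 sphere at (12, -2) partially overlaps it — only the 2.81 mm² overlap (of its 120.70 mm²) is removed, clipping the outline — 1 connected region. The outline is a single polygon with 14 vertices. Extrusion per mm of travel: 0.6 × 0.24 / (π × 0.875²) = 0.059868. Accumulating E over each segment gives final E = 2.6058.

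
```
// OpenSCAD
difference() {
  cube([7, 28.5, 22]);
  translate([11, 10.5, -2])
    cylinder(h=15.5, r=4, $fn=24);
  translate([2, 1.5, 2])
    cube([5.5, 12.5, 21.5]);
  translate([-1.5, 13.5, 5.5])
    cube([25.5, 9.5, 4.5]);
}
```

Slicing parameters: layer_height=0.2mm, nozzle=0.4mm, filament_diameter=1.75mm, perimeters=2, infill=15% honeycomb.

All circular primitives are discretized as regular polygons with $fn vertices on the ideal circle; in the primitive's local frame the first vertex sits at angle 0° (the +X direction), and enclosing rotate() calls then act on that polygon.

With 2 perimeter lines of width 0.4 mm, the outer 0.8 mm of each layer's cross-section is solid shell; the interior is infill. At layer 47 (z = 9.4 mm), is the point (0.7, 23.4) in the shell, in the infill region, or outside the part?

shell

At z = 9.4 mm: the 7×28.5 cube contributes its full rectangle; the r=4 cylinder at (11, 10.5) gives a regular 24-gon of circumradius 4 (constant along its height); the 5.5×12.5 cube at (2, 1.5) contributes its full rectangle; the cube at (-1.5, 13.5) (footprint 25.5×9.5) is included at this height; After the difference (first − rest): starting from the 7×28.5 cube, the r=4 cylinder at (11, 10.5) misses the remaining region (no effect); the 5.5×12.5 cube at (2, 1.5) partially overlaps it — only the 62.50 mm² overlap (of its 68.75 mm²) is removed, clipping the outline; the 25.5×9.5 cube at (-1.5, 13.5) partially overlaps it — only the 64.00 mm² overlap (of its 242.25 mm²) is removed, clipping the outline — 2 connected regions. Overall, the cross-section has 2 separate islands. The nearest boundary edge runs (7.00, 23.00)→(0.00, 23.00); distance from the point to it = 0.40 mm. (Shell/infill is judged within the island containing the point — the largest one.) The point is inside the cross-section, 0.40 mm from the nearest boundary — within the 0.8 mm shell band (2 × 0.4).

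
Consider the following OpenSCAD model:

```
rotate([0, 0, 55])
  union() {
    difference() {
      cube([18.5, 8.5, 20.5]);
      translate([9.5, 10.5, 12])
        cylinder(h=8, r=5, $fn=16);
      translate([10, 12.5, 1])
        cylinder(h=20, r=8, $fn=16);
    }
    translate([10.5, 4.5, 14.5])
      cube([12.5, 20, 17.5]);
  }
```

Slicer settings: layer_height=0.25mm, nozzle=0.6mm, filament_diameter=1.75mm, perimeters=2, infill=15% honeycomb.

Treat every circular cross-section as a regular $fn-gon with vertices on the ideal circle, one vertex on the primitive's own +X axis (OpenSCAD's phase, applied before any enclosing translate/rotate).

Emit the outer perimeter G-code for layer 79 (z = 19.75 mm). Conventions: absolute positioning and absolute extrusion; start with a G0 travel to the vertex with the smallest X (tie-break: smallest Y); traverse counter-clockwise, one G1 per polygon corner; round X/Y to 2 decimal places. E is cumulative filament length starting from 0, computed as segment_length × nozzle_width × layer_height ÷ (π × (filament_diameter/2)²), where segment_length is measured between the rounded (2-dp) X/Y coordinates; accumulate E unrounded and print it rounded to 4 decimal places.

At z = 19.75 mm: the cube (footprint 18.5×8.5) is included at this height; the r=5 cylinder at (9.5, 10.5) contributes a regular 16-gon of circumradius 5; the cylinder at (10, 12.5): section is a regular 16-gon, circumradius r=8; Subtracting the remaining from the first: starting from the 18.5×8.5 cube, the r=5 cylinder at (9.5, 10.5) partially overlaps it — only the 19.07 mm² overlap (of its 76.54 mm²) is removed, clipping the outline; the r=8 cylinder at (10, 12.5) partially overlaps it — only the 18.50 mm² overlap (of its 195.93 mm²) is removed, clipping the outline — 1 connected region; the cube at (10.5, 4.5) is present — its section is the full 12.5×20 rectangle; Merging all regions: the regions partially overlap (shared area 15.19 mm²), so overlapping operands fuse into one piece — 1 connected region; (rotated 55° about Z; rotation is an isometry so areas/perimeters/island counts are preserved). The outline is a single polygon with 12 vertices. Extrusion per mm of travel: 0.6 × 0.25 / (π × 0.875²) = 0.062363. Accumulating E over each segment gives final E = 6.2605.

G0 X-14.05 Y22.65 Z19.75
G1 X2.25 Y11.24 E1.2408
G1 X2.05 Y10.77 E1.2727
G1 X-0.21 Y8.61 E1.4676
G1 X-3.11 Y7.48 E1.6617
G1 X-5.11 Y7.53 E1.7865
G1 X-6.96 Y4.88 E1.9880
G1 X0.00 Y0.00 E2.5181
G1 X10.61 Y15.15 E3.6716
G1 X6.92 Y17.74 E3.9527
G1 X9.51 Y21.42 E4.2334
G1 X-6.88 Y32.89 E5.4809
G1 X-14.05 Y22.65 E6.2605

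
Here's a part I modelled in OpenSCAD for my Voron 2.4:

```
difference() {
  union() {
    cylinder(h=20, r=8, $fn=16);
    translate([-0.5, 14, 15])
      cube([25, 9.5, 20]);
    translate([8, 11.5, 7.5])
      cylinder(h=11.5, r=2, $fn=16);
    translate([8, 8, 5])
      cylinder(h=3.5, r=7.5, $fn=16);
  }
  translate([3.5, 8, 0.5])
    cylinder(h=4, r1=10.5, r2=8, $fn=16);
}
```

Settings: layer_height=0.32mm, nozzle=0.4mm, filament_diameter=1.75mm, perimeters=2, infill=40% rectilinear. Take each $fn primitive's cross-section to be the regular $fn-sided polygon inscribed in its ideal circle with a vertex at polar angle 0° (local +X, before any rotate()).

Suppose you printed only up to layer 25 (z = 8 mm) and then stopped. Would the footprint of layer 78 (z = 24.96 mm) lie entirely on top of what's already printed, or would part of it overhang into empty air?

Compare the two slices. At z = 8: the r=8 cylinder gives a regular 16-gon of circumradius 8 (constant along its height) (area = (16/2)·8.000²·sin(360°/16) = 195.93 mm²); the cube at (-0.5, 14) is not intersected at this z (z outside [15, 35]); the r=2 cylinder at (8, 11.5) contributes a regular 16-gon of circumradius 2 (area = (16/2)·2.000²·sin(360°/16) = 12.25 mm²); the r=7.5 cylinder at (8, 8) gives a regular 16-gon of circumradius 7.5 (constant along its height) (area = (16/2)·7.500²·sin(360°/16) = 172.21 mm²); Combining (union): the regions partially overlap — summed areas 380.39 mm² minus the doubly-counted overlap 40.33 mm² gives 340.05 mm² — area = 340.05 mm²; the cone at (3.5, 8) does not reach this height (z outside [0.5, 4.5]); Taking the first minus the rest: none of the subtracted shapes is present at this height, so that combined region is unchanged — area = 340.05 mm². At z = 24.96: the cylinder is not intersected at this z (z outside [0, 20]); the cube at (-0.5, 14) is present — its section is the full 25×9.5 rectangle (area 237.50 mm²); the cylinder at (8, 11.5) is absent (z outside [7.5, 19]); the cylinder at (8, 8) is not intersected at this z (z outside [5, 8.5]); Taking the union: only the 25×9.5 cube at (-0.5, 14) is present, so the union is just that shape — area = 237.50 mm²; the cone at (3.5, 8) does not reach this height (z outside [0.5, 4.5]); After the difference (first − rest): none of the subtracted shapes is present at this height, so the result so far is unchanged — area = 237.50 mm². Checking containment: at z = 24.96 the cross-section extends beyond the z = 8 cross-section by about 229.24 mm².

part overhangs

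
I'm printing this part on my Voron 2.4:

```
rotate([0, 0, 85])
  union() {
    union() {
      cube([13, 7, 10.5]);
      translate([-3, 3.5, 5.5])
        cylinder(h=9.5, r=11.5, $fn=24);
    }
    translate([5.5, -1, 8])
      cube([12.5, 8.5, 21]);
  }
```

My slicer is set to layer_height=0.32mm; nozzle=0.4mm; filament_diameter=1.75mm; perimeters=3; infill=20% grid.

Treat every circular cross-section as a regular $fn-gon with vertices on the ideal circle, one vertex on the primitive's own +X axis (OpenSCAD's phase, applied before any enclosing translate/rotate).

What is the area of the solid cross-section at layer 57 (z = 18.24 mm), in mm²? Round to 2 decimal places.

At z = 18.24 mm: the cube is absent (z outside [0, 10.5]); the cylinder at (-3, 3.5) is not intersected at this z (z outside [5.5, 15]); Taking the union: nothing is present at this height; the 12.5×8.5 cube at (5.5, -1) contributes its full rectangle (area 106.25 mm²); Merging all regions: only the 12.5×8.5 cube at (5.5, -1) is present, so the union is just that shape — area = 106.25 mm²; (rotated 85° about Z; rotation is an isometry so areas/perimeters/island counts are preserved). Overall, the cross-section is a single solid region. Net area = 106.25 mm².

106.25 mm²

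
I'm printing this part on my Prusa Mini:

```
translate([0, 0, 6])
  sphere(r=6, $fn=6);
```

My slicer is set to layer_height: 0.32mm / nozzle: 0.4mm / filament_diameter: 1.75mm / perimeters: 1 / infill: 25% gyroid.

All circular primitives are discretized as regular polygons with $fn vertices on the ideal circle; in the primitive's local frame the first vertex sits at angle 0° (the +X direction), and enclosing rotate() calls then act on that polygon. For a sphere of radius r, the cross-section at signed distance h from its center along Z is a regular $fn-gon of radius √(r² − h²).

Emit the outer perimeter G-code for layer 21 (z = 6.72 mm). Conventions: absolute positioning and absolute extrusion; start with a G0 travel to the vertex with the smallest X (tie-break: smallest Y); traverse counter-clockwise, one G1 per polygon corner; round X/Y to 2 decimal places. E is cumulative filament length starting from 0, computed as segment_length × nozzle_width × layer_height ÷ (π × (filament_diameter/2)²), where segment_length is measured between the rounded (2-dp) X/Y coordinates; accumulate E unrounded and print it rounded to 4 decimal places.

G0 X-5.96 Y0.00 Z6.72
G1 X-2.98 Y-5.16 E0.3171
G1 X2.98 Y-5.16 E0.6343
G1 X5.96 Y0.00 E0.9514
G1 X2.98 Y5.16 E1.2685
G1 X-2.98 Y5.16 E1.5856
G1 X-5.96 Y0.00 E1.9027

At z = 6.72 mm: the r=6 sphere contributes a regular 6-gon of circumradius √(6²−0.72²) = 5.957. The outline is a single polygon with 6 vertices. Extrusion per mm of travel: 0.4 × 0.32 / (π × 0.875²) = 0.053216. Accumulating E over each segment gives final E = 1.9027.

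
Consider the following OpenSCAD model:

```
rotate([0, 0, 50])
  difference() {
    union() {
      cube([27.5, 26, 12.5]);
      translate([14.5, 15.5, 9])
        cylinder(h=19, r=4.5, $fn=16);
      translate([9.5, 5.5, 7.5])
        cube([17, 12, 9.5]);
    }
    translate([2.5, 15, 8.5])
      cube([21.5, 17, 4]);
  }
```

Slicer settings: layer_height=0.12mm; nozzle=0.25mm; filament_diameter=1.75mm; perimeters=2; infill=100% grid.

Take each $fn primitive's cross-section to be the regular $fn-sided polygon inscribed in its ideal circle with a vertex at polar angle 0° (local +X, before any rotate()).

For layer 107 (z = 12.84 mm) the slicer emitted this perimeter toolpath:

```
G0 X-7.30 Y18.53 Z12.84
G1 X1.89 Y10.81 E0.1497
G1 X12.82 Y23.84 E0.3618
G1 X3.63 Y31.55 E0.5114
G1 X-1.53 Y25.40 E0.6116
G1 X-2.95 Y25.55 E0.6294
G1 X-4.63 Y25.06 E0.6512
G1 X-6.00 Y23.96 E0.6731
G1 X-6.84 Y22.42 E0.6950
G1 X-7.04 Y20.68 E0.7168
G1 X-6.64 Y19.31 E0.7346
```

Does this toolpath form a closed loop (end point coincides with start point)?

no

Start point (G0): (-7.30, 18.53). End point (last G1): the path does not return to the start — open.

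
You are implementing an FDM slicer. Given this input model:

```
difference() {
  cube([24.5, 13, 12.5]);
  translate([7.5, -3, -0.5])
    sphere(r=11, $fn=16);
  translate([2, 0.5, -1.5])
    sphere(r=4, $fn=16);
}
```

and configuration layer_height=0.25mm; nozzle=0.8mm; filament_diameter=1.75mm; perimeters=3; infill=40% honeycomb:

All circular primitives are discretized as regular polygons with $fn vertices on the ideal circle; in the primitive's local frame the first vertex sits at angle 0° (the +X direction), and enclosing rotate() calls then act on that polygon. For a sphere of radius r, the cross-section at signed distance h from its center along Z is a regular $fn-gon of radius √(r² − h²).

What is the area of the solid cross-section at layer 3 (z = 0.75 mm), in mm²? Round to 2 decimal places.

At z = 0.75 mm: the cube (footprint 24.5×13) is included at this height (area 318.50 mm²); the r=11 sphere at (7.5, -3) slices to a regular 16-gon of circumradius 10.929 (√(r²−h²) with h=1.25 from center) (area = (16/2)·10.929²·sin(360°/16) = 365.65 mm²); the r=4 sphere at (2, 0.5) contributes a regular 16-gon of circumradius √(4²−2.25²) = 3.307 (area = (16/2)·3.307²·sin(360°/16) = 33.48 mm²); Subtracting the remaining from the first: starting from the 24.5×13 cube (318.50 mm²), the r=11 sphere at (7.5, -3) partially overlaps it — only the 110.81 mm² overlap (of its 365.65 mm²) is removed, clipping the outline; the r=4 sphere at (2, 0.5) misses the remaining region (no effect) — area = 207.69 mm². Overall, the cross-section is a single solid region. Net area = 207.69 mm².

207.69 mm²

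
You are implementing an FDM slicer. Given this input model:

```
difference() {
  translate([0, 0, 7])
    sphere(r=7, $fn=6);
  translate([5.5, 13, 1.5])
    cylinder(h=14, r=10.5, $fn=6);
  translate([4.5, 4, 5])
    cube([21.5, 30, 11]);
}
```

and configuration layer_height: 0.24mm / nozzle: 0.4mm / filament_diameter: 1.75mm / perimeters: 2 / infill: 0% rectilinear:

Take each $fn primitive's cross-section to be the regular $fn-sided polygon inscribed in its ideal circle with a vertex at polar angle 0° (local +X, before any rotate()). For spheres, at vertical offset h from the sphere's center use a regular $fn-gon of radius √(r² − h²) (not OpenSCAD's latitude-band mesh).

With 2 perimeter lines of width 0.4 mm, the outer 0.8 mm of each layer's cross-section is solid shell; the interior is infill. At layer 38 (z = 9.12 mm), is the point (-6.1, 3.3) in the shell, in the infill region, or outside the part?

outside

At z = 9.12 mm: the r=7 sphere slices to a regular 6-gon of circumradius 6.671 (√(r²−h²) with h=2.12 from center); the cylinder at (5.5, 13): section is a regular 6-gon, circumradius r=10.5; the 21.5×30 cube at (4.5, 4) contributes its full rectangle; Taking the first minus the rest: starting from the r=7 sphere, the r=10.5 cylinder at (5.5, 13) partially overlaps it — only the 7.79 mm² overlap (of its 286.44 mm²) is removed, clipping the outline; the 21.5×30 cube at (4.5, 4) misses the remaining region (no effect) — 1 connected region. Overall, the cross-section is a single solid region. The nearest boundary edge runs (-6.67, 0.00)→(-3.34, 5.78); distance from the point to it = 1.16 mm. The point is not inside any of the regions above, so it lies outside the cross-section (1.16 mm from the nearest boundary).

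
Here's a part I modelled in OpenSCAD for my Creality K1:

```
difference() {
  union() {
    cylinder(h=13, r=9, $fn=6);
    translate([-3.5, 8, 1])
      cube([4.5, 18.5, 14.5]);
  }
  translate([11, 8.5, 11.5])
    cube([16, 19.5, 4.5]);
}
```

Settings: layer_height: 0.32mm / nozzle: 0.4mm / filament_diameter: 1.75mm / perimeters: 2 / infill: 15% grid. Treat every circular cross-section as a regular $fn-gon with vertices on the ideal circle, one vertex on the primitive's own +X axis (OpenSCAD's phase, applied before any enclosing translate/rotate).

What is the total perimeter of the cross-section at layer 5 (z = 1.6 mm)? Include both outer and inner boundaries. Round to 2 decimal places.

At z = 1.6 mm: the r=9 cylinder contributes a regular 6-gon of circumradius 9 (perimeter = 2·6·9.000·sin(180°/6) = 54.00 mm); the cube at (-3.5, 8) (footprint 4.5×18.5) is included at this height (perimeter 46.00 mm); Taking the union: the 2 present regions are separate (no shared area or edge), so areas and boundary lengths simply add and each stays a separate island — boundary = 100.00 mm; the cube at (11, 8.5) does not reach this height (z outside [11.5, 16]); After the difference (first − rest): none of the subtracted shapes is present at this height, so the result so far is unchanged — boundary = 100.00 mm. Overall, the cross-section has 2 separate islands. Total boundary length (outer) = 100.00 mm.

100.00 mm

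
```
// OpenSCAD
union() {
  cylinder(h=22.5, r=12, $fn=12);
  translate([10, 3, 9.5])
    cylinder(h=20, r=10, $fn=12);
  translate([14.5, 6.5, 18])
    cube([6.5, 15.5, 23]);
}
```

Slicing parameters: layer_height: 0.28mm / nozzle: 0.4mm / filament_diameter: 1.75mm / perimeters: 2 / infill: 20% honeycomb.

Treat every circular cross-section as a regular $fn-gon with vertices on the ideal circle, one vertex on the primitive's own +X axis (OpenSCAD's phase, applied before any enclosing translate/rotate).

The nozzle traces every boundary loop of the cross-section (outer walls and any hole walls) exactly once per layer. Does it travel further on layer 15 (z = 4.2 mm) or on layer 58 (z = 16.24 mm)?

layer 58 (z = 16.24 mm)

Layer 15 (z = 4.2): the r=12 cylinder contributes a regular 12-gon of circumradius 12 (perimeter = 2·12·12.000·sin(180°/12) = 74.54 mm); the cylinder at (10, 3) is not intersected at this z (z outside [9.5, 29.5]); the cube at (14.5, 6.5) is absent (z outside [18, 41]); Taking the union: only the r=12 cylinder is present, so the union is just that shape — boundary = 74.54 mm. So its perimeter = 74.54 mm. Layer 58 (z = 16.24): the cylinder: section is a regular 12-gon, circumradius r=12 (perimeter = 2·12·12.000·sin(180°/12) = 74.54 mm); the cylinder at (10, 3): section is a regular 12-gon, circumradius r=10 (perimeter = 2·12·10.000·sin(180°/12) = 62.12 mm); the cube at (14.5, 6.5) does not reach this height (z outside [18, 41]); Combining (union): the regions partially overlap (shared area 146.41 mm²), so the edge portions inside another operand are dropped and the merged outline is re-measured after clipping — boundary = 90.67 mm. So its perimeter = 90.67 mm. Layer 58 is larger (90.67 vs 74.54 mm).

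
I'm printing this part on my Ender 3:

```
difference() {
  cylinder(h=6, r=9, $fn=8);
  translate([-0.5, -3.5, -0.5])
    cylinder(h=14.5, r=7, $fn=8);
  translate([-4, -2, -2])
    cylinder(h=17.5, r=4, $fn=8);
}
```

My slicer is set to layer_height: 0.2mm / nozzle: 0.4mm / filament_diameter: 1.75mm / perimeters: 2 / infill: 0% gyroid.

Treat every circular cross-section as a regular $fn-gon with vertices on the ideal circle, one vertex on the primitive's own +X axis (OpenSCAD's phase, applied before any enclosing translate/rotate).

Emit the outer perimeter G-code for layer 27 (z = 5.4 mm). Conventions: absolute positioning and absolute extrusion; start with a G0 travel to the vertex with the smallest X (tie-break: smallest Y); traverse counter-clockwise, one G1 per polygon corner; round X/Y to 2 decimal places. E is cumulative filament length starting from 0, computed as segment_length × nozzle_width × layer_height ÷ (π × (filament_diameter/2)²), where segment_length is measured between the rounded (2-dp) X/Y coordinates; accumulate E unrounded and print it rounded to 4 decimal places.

At z = 5.4 mm: the cylinder: section is a regular 8-gon, circumradius r=9; the r=7 cylinder at (-0.5, -3.5) gives a regular 8-gon of circumradius 7 (constant along its height); the cylinder at (-4, -2): section is a regular 8-gon, circumradius r=4; Taking the first minus the rest: starting from the r=9 cylinder, the r=7 cylinder at (-0.5, -3.5) partially overlaps it — only the 122.49 mm² overlap (of its 138.59 mm²) is removed, clipping the outline; the r=4 cylinder at (-4, -2) partially overlaps it — only the 4.24 mm² overlap (of its 45.25 mm²) is removed, clipping the outline — 1 connected region. The outline is a single polygon with 18 vertices. Extrusion per mm of travel: 0.4 × 0.2 / (π × 0.875²) = 0.033260. Accumulating E over each segment gives final E = 2.3894.

G0 X-9.00 Y0.00 Z5.40
G1 X-6.36 Y-6.36 E0.2290
G1 X-6.30 Y-6.39 E0.2313
G1 X-7.50 Y-3.50 E0.3353
G1 X-7.44 Y-3.35 E0.3407
G1 X-8.00 Y-2.00 E0.3893
G1 X-6.83 Y0.83 E0.4912
G1 X-5.47 Y1.39 E0.5401
G1 X-5.45 Y1.45 E0.5422
G1 X-0.50 Y3.50 E0.7204
G1 X4.45 Y1.45 E0.8986
G1 X6.50 Y-3.50 E1.0768
G1 X5.10 Y-6.89 E1.1988
G1 X6.36 Y-6.36 E1.2443
G1 X9.00 Y0.00 E1.4733
G1 X6.36 Y6.36 E1.7023
G1 X0.00 Y9.00 E1.9314
G1 X-6.36 Y6.36 E2.1604
G1 X-9.00 Y0.00 E2.3894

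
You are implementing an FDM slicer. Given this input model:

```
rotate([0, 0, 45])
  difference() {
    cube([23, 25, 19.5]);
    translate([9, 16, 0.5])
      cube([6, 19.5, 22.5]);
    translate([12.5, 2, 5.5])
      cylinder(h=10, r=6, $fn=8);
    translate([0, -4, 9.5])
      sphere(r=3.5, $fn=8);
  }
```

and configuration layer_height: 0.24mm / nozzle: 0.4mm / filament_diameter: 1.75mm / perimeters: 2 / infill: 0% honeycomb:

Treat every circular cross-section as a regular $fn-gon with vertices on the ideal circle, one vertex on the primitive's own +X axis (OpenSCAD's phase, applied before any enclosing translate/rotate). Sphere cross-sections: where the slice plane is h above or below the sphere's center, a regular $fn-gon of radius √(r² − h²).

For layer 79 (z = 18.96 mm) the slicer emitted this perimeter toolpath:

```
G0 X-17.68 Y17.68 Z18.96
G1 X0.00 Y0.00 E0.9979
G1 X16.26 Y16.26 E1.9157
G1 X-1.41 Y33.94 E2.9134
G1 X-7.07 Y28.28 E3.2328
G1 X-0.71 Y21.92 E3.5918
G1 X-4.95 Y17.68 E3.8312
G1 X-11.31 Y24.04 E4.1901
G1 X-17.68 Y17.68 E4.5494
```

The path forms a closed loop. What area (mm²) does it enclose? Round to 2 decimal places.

Apply the shoelace formula to the sequence of (X, Y) vertices; enclosed area = 520.98 mm².

520.98 mm²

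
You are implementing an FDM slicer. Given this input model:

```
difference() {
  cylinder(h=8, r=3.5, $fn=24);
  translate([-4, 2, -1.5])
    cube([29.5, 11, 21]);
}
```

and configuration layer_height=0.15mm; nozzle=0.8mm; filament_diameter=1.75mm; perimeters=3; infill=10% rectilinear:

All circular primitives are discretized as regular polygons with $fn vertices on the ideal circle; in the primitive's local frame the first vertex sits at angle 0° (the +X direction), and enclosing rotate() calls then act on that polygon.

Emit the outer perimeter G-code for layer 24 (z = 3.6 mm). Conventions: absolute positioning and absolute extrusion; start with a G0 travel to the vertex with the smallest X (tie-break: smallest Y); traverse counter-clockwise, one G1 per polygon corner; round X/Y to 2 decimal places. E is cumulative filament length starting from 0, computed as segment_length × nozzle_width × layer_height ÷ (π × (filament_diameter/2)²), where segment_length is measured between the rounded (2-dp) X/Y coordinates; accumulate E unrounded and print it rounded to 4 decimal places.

At z = 3.6 mm: the cylinder: section is a regular 24-gon, circumradius r=3.5; the cube at (-4, 2) (footprint 29.5×11) is included at this height; Taking the first minus the rest: starting from the r=3.5 cylinder, the 29.5×11 cube at (-4, 2) partially overlaps it — only the 5.91 mm² overlap (of its 324.50 mm²) is removed, clipping the outline — 1 connected region. The outline is a single polygon with 19 vertices. Extrusion per mm of travel: 0.8 × 0.15 / (π × 0.875²) = 0.049890. Accumulating E over each segment gives final E = 1.0439.

G0 X-3.50 Y0.00 Z3.60
G1 X-3.38 Y-0.91 E0.0458
G1 X-3.03 Y-1.75 E0.0912
G1 X-2.47 Y-2.47 E0.1367
G1 X-1.75 Y-3.03 E0.1822
G1 X-0.91 Y-3.38 E0.2276
G1 X0.00 Y-3.50 E0.2734
G1 X0.91 Y-3.38 E0.3192
G1 X1.75 Y-3.03 E0.3646
G1 X2.47 Y-2.47 E0.4101
G1 X3.03 Y-1.75 E0.4556
G1 X3.38 Y-0.91 E0.5010
G1 X3.50 Y0.00 E0.5468
G1 X3.38 Y0.91 E0.5926
G1 X3.03 Y1.75 E0.6380
G1 X2.84 Y2.00 E0.6537
G1 X-2.84 Y2.00 E0.9370
G1 X-3.03 Y1.75 E0.9527
G1 X-3.38 Y0.91 E0.9981
G1 X-3.50 Y0.00 E1.0439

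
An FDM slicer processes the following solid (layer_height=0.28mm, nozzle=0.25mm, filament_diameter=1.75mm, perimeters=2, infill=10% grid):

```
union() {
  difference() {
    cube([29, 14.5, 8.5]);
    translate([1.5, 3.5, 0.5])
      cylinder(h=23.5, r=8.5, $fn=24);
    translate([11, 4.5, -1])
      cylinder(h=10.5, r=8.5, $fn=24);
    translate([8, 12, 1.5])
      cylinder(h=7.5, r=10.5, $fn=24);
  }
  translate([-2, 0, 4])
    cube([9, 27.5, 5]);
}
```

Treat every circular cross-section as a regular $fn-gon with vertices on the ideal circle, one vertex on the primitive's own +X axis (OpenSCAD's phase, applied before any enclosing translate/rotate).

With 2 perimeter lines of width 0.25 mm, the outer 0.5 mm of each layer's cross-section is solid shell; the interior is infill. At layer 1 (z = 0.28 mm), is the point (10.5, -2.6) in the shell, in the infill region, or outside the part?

At z = 0.28 mm: the cube is present — its section is the full 29×14.5 rectangle; the cylinder at (1.5, 3.5) is absent (z outside [0.5, 24]); the r=8.5 cylinder at (11, 4.5) gives a regular 24-gon of circumradius 8.5 (constant along its height); the cylinder at (8, 12) is absent (z outside [1.5, 9]); Subtracting the remaining from the first: starting from the 29×14.5 cube, the r=8.5 cylinder at (11, 4.5) partially overlaps it — only the 184.52 mm² overlap (of its 224.40 mm²) is removed, clipping the outline — 1 connected region; the cube at (-2, 0) does not reach this height (z outside [4, 9]); Combining (union): only the result so far is present, so the union is just that shape — 1 connected region. Overall, the cross-section is a single solid region. The nearest boundary edge runs (3.64, 0.25)→(3.83, 0.00); distance from the point to it = 7.16 mm. The point is not inside any of the regions above, so it lies outside the cross-section (7.16 mm from the nearest boundary).

outside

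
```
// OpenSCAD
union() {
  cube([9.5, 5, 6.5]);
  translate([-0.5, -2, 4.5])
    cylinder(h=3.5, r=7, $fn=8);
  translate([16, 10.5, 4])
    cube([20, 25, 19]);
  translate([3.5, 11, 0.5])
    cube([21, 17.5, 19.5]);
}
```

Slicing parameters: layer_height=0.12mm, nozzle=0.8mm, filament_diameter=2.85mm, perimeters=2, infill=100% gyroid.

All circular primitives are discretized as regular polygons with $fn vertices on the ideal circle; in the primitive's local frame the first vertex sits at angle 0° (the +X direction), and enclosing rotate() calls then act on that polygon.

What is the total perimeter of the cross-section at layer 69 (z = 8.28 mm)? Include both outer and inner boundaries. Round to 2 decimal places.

115.00 mm

At z = 8.28 mm: the cube is absent (z outside [0, 6.5]); the cylinder at (-0.5, -2) does not reach this height (z outside [4.5, 8]); the cube at (16, 10.5) is present — its section is the full 20×25 rectangle (perimeter 90.00 mm); the 21×17.5 cube at (3.5, 11) contributes its full rectangle (perimeter 77.00 mm); Combining (union): the regions partially overlap (shared area 148.75 mm²), so the edge portions inside another operand are dropped and the merged outline is re-measured after clipping — boundary = 115.00 mm. Overall, the cross-section is a single solid region. Total boundary length (outer) = 115.00 mm.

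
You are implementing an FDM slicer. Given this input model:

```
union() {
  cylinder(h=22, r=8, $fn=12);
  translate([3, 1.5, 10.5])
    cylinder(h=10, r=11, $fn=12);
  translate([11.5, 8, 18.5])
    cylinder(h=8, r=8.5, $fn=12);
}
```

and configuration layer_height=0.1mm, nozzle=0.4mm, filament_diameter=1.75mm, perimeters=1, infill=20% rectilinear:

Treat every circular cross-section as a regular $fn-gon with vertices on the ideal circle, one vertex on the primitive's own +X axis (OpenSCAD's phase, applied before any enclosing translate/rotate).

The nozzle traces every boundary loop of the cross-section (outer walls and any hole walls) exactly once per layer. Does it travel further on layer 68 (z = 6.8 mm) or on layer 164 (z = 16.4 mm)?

Layer 68 (z = 6.8): the cylinder: section is a regular 12-gon, circumradius r=8 (perimeter = 2·12·8.000·sin(180°/12) = 49.69 mm); the cylinder at (3, 1.5) does not reach this height (z outside [10.5, 20.5]); the cylinder at (11.5, 8) is absent (z outside [18.5, 26.5]); Combining (union): only the r=8 cylinder is present, so the union is just that shape — boundary = 49.69 mm. So its perimeter = 49.69 mm. Layer 164 (z = 16.4): the r=8 cylinder gives a regular 12-gon of circumradius 8 (constant along its height) (perimeter = 2·12·8.000·sin(180°/12) = 49.69 mm); the r=11 cylinder at (3, 1.5) gives a regular 12-gon of circumradius 11 (constant along its height) (perimeter = 2·12·11.000·sin(180°/12) = 68.33 mm); the cylinder at (11.5, 8) is absent (z outside [18.5, 26.5]); Combining (union): the regions partially overlap (shared area 189.04 mm²), so the edge portions inside another operand are dropped and the merged outline is re-measured after clipping — boundary = 68.69 mm. So its perimeter = 68.69 mm. Layer 164 is larger (68.69 vs 49.69 mm).

layer 164 (z = 16.4 mm)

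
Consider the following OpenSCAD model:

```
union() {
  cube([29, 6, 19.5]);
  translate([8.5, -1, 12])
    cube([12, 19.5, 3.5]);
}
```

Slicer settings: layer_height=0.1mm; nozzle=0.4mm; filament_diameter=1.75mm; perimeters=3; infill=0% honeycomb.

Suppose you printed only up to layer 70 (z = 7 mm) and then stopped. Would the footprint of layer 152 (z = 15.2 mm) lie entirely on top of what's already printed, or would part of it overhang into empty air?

Compare the two slices. At z = 7: the cube (footprint 29×6) is included at this height (area 174.00 mm²); the cube at (8.5, -1) is not intersected at this z (z outside [12, 15.5]); Combining (union): only the 29×6 cube is present, so the union is just that shape — area = 174.00 mm². At z = 15.2: the cube (footprint 29×6) is included at this height (area 174.00 mm²); the cube at (8.5, -1) (footprint 12×19.5) is included at this height (area 234.00 mm²); Taking the union: the regions partially overlap — summed areas 408.00 mm² minus the doubly-counted overlap 72.00 mm² gives 336.00 mm² — area = 336.00 mm². Checking containment: at z = 15.2 the cross-section extends beyond the z = 7 cross-section by about 162.00 mm².

part overhangs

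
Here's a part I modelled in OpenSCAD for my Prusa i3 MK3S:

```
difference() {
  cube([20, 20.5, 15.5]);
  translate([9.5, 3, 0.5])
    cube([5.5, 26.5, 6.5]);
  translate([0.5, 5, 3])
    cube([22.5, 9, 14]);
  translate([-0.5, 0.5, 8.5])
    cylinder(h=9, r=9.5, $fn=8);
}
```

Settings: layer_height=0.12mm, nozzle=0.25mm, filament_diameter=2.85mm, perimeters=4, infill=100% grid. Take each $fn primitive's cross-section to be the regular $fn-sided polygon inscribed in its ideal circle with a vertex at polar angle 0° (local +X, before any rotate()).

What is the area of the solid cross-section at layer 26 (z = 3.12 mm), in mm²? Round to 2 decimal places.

187.75 mm²

At z = 3.12 mm: the cube (footprint 20×20.5) is included at this height (area 410.00 mm²); the 5.5×26.5 cube at (9.5, 3) contributes its full rectangle (area 145.75 mm²); the 22.5×9 cube at (0.5, 5) contributes its full rectangle (area 202.50 mm²); the cylinder at (-0.5, 0.5) does not reach this height (z outside [8.5, 17.5]); Subtracting the remaining from the first: starting from the 20×20.5 cube (410.00 mm²), the 5.5×26.5 cube at (9.5, 3) partially overlaps it — only the 96.25 mm² overlap (of its 145.75 mm²) is removed, clipping the outline; the 22.5×9 cube at (0.5, 5) partially overlaps it — only the 126.00 mm² overlap (of its 202.50 mm²) is removed, clipping the outline — area = 187.75 mm². Overall, the cross-section has 2 separate islands. Net area = 187.75 mm².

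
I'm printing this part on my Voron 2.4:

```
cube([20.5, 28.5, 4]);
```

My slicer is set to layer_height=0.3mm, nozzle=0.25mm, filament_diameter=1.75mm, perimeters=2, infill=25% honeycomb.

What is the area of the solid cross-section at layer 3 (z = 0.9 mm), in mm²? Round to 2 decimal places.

At z = 0.9 mm: the 20.5×28.5 cube contributes its full rectangle (area 584.25 mm²). Overall, the cross-section is a single solid region. Net area = 584.25 mm².

584.25 mm²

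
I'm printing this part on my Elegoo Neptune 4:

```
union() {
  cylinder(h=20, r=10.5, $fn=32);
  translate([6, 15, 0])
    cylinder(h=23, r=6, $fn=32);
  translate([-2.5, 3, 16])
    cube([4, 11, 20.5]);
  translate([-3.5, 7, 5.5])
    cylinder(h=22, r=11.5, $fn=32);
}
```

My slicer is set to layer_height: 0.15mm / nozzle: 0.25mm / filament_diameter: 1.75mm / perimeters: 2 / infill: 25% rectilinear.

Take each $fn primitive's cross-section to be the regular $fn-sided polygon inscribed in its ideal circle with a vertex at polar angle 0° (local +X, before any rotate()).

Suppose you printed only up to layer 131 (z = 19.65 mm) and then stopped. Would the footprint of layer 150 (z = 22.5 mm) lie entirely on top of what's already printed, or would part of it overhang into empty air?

entirely on top

Compare the two slices. At z = 19.65: the r=10.5 cylinder contributes a regular 32-gon of circumradius 10.5 (area = (32/2)·10.500²·sin(360°/32) = 344.14 mm²); the cylinder at (6, 15): section is a regular 32-gon, circumradius r=6 (area = (32/2)·6.000²·sin(360°/32) = 112.37 mm²); the cube at (-2.5, 3) (footprint 4×11) is included at this height (area 44.00 mm²); the r=11.5 cylinder at (-3.5, 7) contributes a regular 32-gon of circumradius 11.5 (area = (32/2)·11.500²·sin(360°/32) = 412.81 mm²); Combining (union): the regions partially overlap — summed areas 913.32 mm² minus the doubly-counted overlap 292.22 mm² gives 621.10 mm² — area = 621.10 mm². At z = 22.5: the cylinder is not intersected at this z (z outside [0, 20]); the cylinder at (6, 15): section is a regular 32-gon, circumradius r=6 (area = (32/2)·6.000²·sin(360°/32) = 112.37 mm²); the 4×11 cube at (-2.5, 3) contributes its full rectangle (area 44.00 mm²); the cylinder at (-3.5, 7): section is a regular 32-gon, circumradius r=11.5 (area = (32/2)·11.500²·sin(360°/32) = 412.81 mm²); Combining (union): the regions partially overlap — summed areas 569.18 mm² minus the doubly-counted overlap 83.13 mm² gives 486.05 mm² — area = 486.05 mm². Checking containment: the cross-section at z = 22.5 is a subset of the cross-section at z = 19.65.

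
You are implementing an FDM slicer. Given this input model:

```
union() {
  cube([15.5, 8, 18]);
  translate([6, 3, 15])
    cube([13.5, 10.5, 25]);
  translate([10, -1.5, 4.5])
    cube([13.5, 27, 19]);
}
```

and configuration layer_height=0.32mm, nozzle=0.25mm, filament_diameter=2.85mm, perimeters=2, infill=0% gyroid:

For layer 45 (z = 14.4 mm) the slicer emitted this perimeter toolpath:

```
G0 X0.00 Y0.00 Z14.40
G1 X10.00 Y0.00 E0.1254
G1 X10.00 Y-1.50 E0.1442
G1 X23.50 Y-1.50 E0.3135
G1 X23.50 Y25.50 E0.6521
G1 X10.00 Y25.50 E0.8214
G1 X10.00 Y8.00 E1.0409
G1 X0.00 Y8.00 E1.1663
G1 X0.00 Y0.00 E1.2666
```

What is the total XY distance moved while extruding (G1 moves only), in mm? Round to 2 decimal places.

Sum the Euclidean lengths of each G1 segment: total = 101.00 mm.

101.00 mm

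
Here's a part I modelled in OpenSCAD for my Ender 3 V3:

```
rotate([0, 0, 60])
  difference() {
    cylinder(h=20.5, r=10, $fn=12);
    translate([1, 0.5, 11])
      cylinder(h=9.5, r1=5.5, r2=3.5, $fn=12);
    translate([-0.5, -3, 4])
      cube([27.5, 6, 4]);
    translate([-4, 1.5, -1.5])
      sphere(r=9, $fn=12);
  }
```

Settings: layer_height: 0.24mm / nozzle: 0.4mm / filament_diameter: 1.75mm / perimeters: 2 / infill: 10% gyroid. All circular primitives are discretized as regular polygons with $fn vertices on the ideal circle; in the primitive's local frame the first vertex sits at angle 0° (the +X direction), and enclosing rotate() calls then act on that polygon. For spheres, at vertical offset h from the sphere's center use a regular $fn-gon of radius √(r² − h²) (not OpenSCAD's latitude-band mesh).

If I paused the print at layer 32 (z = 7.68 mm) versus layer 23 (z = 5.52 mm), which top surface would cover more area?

Layer 32 (z = 7.68): the r=10 cylinder contributes a regular 12-gon of circumradius 10 (area = (12/2)·10.000²·sin(360°/12) = 300.00 mm²); the cone at (1, 0.5) does not reach this height (z outside [11, 20.5]); the 27.5×6 cube at (-0.5, -3) contributes its full rectangle (area 165.00 mm²); the sphere at (-4, 1.5) is absent (|z−center|=9.180 > r=9); Taking the first minus the rest: starting from the r=10 cylinder (300.00 mm²), the 27.5×6 cube at (-0.5, -3) partially overlaps it — only the 60.59 mm² overlap (of its 165.00 mm²) is removed, clipping the outline — area = 239.41 mm²; (whole slice rotated 60° about Z — lengths, areas and connectivity unchanged). So its area = 239.41 mm². Layer 23 (z = 5.52): the r=10 cylinder gives a regular 12-gon of circumradius 10 (constant along its height) (area = (12/2)·10.000²·sin(360°/12) = 300.00 mm²); the cone at (1, 0.5) is not intersected at this z (z outside [11, 20.5]); the 27.5×6 cube at (-0.5, -3) contributes its full rectangle (area 165.00 mm²); the r=9 sphere at (-4, 1.5) slices to a regular 12-gon of circumradius 5.632 (√(r²−h²) with h=7.02 from center) (area = (12/2)·5.632²·sin(360°/12) = 95.16 mm²); After the difference (first − rest): starting from the r=10 cylinder (300.00 mm²), the 27.5×6 cube at (-0.5, -3) partially overlaps it — only the 60.59 mm² overlap (of its 165.00 mm²) is removed, clipping the outline; the r=9 sphere at (-4, 1.5) partially overlaps it — only the 86.27 mm² overlap (of its 95.16 mm²) is removed, clipping the outline — area = 153.14 mm²; (whole slice rotated 60° about Z — lengths, areas and connectivity unchanged). So its area = 153.14 mm². Layer 32 is larger (239.41 vs 153.14 mm²).

layer 32 (z = 7.68 mm)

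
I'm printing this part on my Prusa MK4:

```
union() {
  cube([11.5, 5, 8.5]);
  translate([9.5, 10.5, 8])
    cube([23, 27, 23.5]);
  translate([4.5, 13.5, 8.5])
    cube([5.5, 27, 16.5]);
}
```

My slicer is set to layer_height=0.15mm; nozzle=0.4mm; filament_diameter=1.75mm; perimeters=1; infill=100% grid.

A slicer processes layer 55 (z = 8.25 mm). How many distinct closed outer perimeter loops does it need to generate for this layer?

2

At z = 8.25 mm: the cube (footprint 11.5×5) is included at this height; the cube at (9.5, 10.5) is present — its section is the full 23×27 rectangle; the cube at (4.5, 13.5) is absent (z outside [8.5, 25]); Merging all regions: the 2 present regions are separate (no shared area or edge), so areas and boundary lengths simply add and each stays a separate island — 2 connected regions. The result has 2 disconnected regions.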